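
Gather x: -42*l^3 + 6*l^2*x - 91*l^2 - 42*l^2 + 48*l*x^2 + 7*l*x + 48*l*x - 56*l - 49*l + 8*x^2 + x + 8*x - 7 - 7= -42*l^3 - 133*l^2 - 105*l + x^2*(48*l + 8) + x*(6*l^2 + 55*l + 9) - 14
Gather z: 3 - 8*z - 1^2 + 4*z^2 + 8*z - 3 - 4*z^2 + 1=0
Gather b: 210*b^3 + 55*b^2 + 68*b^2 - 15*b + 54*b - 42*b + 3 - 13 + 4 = 210*b^3 + 123*b^2 - 3*b - 6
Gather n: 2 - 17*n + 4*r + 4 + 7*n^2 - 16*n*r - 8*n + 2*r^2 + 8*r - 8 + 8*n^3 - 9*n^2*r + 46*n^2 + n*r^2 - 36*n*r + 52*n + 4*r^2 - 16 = 8*n^3 + n^2*(53 - 9*r) + n*(r^2 - 52*r + 27) + 6*r^2 + 12*r - 18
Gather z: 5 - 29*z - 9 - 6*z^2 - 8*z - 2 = -6*z^2 - 37*z - 6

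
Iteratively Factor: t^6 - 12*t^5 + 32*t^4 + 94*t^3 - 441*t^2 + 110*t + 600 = (t - 4)*(t^5 - 8*t^4 + 94*t^2 - 65*t - 150) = (t - 4)*(t + 1)*(t^4 - 9*t^3 + 9*t^2 + 85*t - 150) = (t - 4)*(t - 2)*(t + 1)*(t^3 - 7*t^2 - 5*t + 75) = (t - 5)*(t - 4)*(t - 2)*(t + 1)*(t^2 - 2*t - 15) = (t - 5)^2*(t - 4)*(t - 2)*(t + 1)*(t + 3)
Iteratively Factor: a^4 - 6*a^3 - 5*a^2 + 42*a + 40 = (a - 5)*(a^3 - a^2 - 10*a - 8) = (a - 5)*(a + 2)*(a^2 - 3*a - 4) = (a - 5)*(a - 4)*(a + 2)*(a + 1)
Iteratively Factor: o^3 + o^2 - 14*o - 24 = (o + 2)*(o^2 - o - 12) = (o - 4)*(o + 2)*(o + 3)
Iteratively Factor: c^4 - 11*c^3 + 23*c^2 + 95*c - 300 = (c - 5)*(c^3 - 6*c^2 - 7*c + 60) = (c - 5)*(c + 3)*(c^2 - 9*c + 20) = (c - 5)^2*(c + 3)*(c - 4)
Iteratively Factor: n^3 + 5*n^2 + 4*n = (n)*(n^2 + 5*n + 4) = n*(n + 1)*(n + 4)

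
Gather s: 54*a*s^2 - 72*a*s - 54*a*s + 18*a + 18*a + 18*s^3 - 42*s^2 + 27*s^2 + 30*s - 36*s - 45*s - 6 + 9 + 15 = 36*a + 18*s^3 + s^2*(54*a - 15) + s*(-126*a - 51) + 18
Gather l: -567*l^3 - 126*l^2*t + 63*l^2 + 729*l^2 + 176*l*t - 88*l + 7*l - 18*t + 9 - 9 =-567*l^3 + l^2*(792 - 126*t) + l*(176*t - 81) - 18*t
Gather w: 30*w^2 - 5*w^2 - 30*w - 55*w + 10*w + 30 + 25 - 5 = 25*w^2 - 75*w + 50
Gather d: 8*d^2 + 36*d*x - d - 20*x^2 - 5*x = 8*d^2 + d*(36*x - 1) - 20*x^2 - 5*x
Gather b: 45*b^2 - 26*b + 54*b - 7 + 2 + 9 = 45*b^2 + 28*b + 4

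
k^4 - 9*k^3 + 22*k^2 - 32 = (k - 4)^2*(k - 2)*(k + 1)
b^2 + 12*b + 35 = (b + 5)*(b + 7)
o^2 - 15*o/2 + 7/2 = (o - 7)*(o - 1/2)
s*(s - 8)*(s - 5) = s^3 - 13*s^2 + 40*s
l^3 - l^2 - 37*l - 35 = (l - 7)*(l + 1)*(l + 5)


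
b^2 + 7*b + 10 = (b + 2)*(b + 5)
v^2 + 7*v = v*(v + 7)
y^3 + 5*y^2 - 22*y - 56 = (y - 4)*(y + 2)*(y + 7)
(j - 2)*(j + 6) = j^2 + 4*j - 12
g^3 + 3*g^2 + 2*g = g*(g + 1)*(g + 2)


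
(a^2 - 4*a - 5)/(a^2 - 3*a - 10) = (a + 1)/(a + 2)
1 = 1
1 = 1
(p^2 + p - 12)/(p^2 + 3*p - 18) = (p + 4)/(p + 6)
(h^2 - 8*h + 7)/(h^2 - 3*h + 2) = (h - 7)/(h - 2)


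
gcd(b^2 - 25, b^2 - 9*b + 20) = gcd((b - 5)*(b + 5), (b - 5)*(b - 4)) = b - 5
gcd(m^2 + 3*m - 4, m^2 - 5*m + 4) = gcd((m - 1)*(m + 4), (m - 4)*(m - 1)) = m - 1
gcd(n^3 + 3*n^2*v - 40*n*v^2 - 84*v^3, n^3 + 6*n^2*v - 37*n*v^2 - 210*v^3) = -n^2 - n*v + 42*v^2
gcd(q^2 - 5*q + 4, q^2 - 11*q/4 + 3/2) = 1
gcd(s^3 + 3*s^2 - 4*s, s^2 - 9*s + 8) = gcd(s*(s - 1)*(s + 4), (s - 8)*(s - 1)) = s - 1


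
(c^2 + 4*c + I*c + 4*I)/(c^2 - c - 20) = (c + I)/(c - 5)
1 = 1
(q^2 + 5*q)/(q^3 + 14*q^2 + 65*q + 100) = q/(q^2 + 9*q + 20)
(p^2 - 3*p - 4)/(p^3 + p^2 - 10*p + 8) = (p^2 - 3*p - 4)/(p^3 + p^2 - 10*p + 8)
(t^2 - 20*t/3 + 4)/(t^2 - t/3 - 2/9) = 3*(t - 6)/(3*t + 1)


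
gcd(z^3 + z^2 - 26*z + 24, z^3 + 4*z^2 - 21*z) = 1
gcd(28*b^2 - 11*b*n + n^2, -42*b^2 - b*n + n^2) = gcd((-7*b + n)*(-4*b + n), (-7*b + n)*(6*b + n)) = 7*b - n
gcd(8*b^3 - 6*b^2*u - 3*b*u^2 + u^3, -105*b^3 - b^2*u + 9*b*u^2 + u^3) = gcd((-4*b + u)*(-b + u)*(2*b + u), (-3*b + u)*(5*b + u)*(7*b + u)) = 1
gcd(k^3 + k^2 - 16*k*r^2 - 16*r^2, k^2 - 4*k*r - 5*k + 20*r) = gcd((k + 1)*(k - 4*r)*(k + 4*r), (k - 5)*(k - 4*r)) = -k + 4*r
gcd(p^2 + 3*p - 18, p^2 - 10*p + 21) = p - 3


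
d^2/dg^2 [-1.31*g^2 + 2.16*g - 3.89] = -2.62000000000000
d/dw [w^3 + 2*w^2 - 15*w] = 3*w^2 + 4*w - 15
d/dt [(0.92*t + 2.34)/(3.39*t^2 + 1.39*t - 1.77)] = (3.1188*t^2 + 1.2788*t - (0.92*t + 2.34)*(6.78*t + 1.39) - 1.6284)/(3.39*t^2 + 1.39*t - 1.77)^2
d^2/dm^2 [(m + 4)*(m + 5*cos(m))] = -5*(m + 4)*cos(m) - 10*sin(m) + 2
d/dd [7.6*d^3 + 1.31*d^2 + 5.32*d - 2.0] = 22.8*d^2 + 2.62*d + 5.32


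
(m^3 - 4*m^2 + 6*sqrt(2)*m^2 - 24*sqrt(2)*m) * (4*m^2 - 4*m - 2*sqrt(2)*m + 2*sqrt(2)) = 4*m^5 - 20*m^4 + 22*sqrt(2)*m^4 - 110*sqrt(2)*m^3 - 8*m^3 + 120*m^2 + 88*sqrt(2)*m^2 - 96*m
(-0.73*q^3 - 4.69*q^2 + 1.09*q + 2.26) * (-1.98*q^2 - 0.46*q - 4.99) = 1.4454*q^5 + 9.622*q^4 + 3.6419*q^3 + 18.4269*q^2 - 6.4787*q - 11.2774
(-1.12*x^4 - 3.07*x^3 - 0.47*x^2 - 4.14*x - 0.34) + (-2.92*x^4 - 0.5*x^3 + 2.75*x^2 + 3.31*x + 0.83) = -4.04*x^4 - 3.57*x^3 + 2.28*x^2 - 0.83*x + 0.49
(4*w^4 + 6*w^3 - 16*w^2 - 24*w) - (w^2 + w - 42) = 4*w^4 + 6*w^3 - 17*w^2 - 25*w + 42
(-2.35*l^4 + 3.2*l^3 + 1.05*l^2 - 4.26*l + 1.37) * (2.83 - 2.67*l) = 6.2745*l^5 - 15.1945*l^4 + 6.2525*l^3 + 14.3457*l^2 - 15.7137*l + 3.8771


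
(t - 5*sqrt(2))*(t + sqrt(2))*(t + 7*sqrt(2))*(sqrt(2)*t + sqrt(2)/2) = sqrt(2)*t^4 + sqrt(2)*t^3/2 + 6*t^3 - 66*sqrt(2)*t^2 + 3*t^2 - 140*t - 33*sqrt(2)*t - 70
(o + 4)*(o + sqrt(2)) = o^2 + sqrt(2)*o + 4*o + 4*sqrt(2)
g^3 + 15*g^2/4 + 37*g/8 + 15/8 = (g + 1)*(g + 5/4)*(g + 3/2)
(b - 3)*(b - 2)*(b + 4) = b^3 - b^2 - 14*b + 24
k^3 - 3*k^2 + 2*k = k*(k - 2)*(k - 1)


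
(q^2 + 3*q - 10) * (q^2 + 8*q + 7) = q^4 + 11*q^3 + 21*q^2 - 59*q - 70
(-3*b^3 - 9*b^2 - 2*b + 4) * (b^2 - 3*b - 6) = -3*b^5 + 43*b^3 + 64*b^2 - 24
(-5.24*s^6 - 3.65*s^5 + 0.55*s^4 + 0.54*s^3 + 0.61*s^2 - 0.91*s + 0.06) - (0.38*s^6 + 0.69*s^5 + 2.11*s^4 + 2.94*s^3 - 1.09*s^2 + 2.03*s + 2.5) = -5.62*s^6 - 4.34*s^5 - 1.56*s^4 - 2.4*s^3 + 1.7*s^2 - 2.94*s - 2.44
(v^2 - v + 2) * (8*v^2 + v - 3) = 8*v^4 - 7*v^3 + 12*v^2 + 5*v - 6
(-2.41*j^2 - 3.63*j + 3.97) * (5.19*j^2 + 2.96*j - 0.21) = -12.5079*j^4 - 25.9733*j^3 + 10.3656*j^2 + 12.5135*j - 0.8337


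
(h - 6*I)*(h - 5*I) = h^2 - 11*I*h - 30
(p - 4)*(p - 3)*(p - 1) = p^3 - 8*p^2 + 19*p - 12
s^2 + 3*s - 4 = (s - 1)*(s + 4)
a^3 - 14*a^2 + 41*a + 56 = (a - 8)*(a - 7)*(a + 1)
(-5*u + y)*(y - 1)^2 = -5*u*y^2 + 10*u*y - 5*u + y^3 - 2*y^2 + y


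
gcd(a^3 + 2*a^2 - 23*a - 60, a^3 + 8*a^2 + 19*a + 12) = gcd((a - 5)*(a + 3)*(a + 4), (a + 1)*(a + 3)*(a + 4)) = a^2 + 7*a + 12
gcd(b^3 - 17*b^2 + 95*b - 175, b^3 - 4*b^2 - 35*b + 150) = b^2 - 10*b + 25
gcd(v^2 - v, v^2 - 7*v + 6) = v - 1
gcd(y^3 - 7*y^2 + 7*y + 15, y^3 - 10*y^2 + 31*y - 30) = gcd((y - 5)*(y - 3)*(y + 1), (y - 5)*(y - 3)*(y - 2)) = y^2 - 8*y + 15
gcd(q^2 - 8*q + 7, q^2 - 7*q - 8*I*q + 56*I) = q - 7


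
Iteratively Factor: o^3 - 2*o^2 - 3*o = (o - 3)*(o^2 + o) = (o - 3)*(o + 1)*(o)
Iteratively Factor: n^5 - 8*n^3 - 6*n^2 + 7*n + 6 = (n + 1)*(n^4 - n^3 - 7*n^2 + n + 6) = (n + 1)*(n + 2)*(n^3 - 3*n^2 - n + 3) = (n - 1)*(n + 1)*(n + 2)*(n^2 - 2*n - 3) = (n - 3)*(n - 1)*(n + 1)*(n + 2)*(n + 1)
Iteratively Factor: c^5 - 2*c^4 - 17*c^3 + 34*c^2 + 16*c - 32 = (c - 2)*(c^4 - 17*c^2 + 16) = (c - 4)*(c - 2)*(c^3 + 4*c^2 - c - 4) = (c - 4)*(c - 2)*(c + 1)*(c^2 + 3*c - 4) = (c - 4)*(c - 2)*(c - 1)*(c + 1)*(c + 4)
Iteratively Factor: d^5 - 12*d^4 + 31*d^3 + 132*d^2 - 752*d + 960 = (d - 5)*(d^4 - 7*d^3 - 4*d^2 + 112*d - 192) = (d - 5)*(d - 4)*(d^3 - 3*d^2 - 16*d + 48) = (d - 5)*(d - 4)^2*(d^2 + d - 12) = (d - 5)*(d - 4)^2*(d + 4)*(d - 3)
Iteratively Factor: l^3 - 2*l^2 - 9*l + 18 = (l + 3)*(l^2 - 5*l + 6) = (l - 2)*(l + 3)*(l - 3)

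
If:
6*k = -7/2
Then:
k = -7/12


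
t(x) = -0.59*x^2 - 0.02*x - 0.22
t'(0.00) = -0.02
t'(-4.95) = 5.82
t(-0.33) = -0.28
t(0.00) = -0.22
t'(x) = -1.18*x - 0.02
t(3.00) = -5.59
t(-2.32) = -3.35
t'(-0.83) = 0.96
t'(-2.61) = 3.06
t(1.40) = -1.40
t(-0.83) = -0.61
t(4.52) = -12.36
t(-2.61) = -4.19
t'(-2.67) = 3.13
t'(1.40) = -1.67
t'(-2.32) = 2.72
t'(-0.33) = 0.37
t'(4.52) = -5.35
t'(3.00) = -3.56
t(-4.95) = -14.58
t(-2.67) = -4.37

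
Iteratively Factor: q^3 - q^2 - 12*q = (q + 3)*(q^2 - 4*q) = q*(q + 3)*(q - 4)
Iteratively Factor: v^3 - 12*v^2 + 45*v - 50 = (v - 5)*(v^2 - 7*v + 10) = (v - 5)^2*(v - 2)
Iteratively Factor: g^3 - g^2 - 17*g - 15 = (g + 3)*(g^2 - 4*g - 5) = (g + 1)*(g + 3)*(g - 5)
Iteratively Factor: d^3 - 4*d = (d)*(d^2 - 4) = d*(d - 2)*(d + 2)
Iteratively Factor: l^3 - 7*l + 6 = (l - 1)*(l^2 + l - 6) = (l - 2)*(l - 1)*(l + 3)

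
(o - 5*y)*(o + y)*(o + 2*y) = o^3 - 2*o^2*y - 13*o*y^2 - 10*y^3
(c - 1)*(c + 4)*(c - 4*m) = c^3 - 4*c^2*m + 3*c^2 - 12*c*m - 4*c + 16*m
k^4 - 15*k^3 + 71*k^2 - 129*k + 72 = (k - 8)*(k - 3)^2*(k - 1)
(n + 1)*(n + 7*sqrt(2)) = n^2 + n + 7*sqrt(2)*n + 7*sqrt(2)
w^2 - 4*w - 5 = (w - 5)*(w + 1)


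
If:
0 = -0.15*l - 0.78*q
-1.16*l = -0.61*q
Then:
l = 0.00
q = 0.00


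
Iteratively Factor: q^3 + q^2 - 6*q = (q - 2)*(q^2 + 3*q) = (q - 2)*(q + 3)*(q)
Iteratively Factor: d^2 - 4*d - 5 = (d - 5)*(d + 1)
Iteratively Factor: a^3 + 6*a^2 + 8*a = (a + 2)*(a^2 + 4*a) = a*(a + 2)*(a + 4)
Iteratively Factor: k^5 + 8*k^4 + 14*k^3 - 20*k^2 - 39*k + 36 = (k - 1)*(k^4 + 9*k^3 + 23*k^2 + 3*k - 36) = (k - 1)*(k + 3)*(k^3 + 6*k^2 + 5*k - 12) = (k - 1)^2*(k + 3)*(k^2 + 7*k + 12) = (k - 1)^2*(k + 3)*(k + 4)*(k + 3)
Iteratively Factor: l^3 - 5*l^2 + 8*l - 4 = (l - 1)*(l^2 - 4*l + 4) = (l - 2)*(l - 1)*(l - 2)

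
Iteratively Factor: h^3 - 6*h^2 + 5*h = (h)*(h^2 - 6*h + 5) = h*(h - 1)*(h - 5)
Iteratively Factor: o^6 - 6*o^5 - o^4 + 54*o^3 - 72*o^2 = (o)*(o^5 - 6*o^4 - o^3 + 54*o^2 - 72*o) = o*(o - 3)*(o^4 - 3*o^3 - 10*o^2 + 24*o) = o*(o - 3)*(o - 2)*(o^3 - o^2 - 12*o) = o^2*(o - 3)*(o - 2)*(o^2 - o - 12) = o^2*(o - 4)*(o - 3)*(o - 2)*(o + 3)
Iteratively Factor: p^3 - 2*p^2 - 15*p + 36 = (p - 3)*(p^2 + p - 12) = (p - 3)*(p + 4)*(p - 3)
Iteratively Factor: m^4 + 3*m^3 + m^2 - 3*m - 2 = (m - 1)*(m^3 + 4*m^2 + 5*m + 2) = (m - 1)*(m + 1)*(m^2 + 3*m + 2) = (m - 1)*(m + 1)^2*(m + 2)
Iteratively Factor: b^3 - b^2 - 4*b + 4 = (b - 1)*(b^2 - 4) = (b - 1)*(b + 2)*(b - 2)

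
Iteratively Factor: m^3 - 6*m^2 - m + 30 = (m + 2)*(m^2 - 8*m + 15) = (m - 5)*(m + 2)*(m - 3)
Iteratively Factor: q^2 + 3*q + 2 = (q + 2)*(q + 1)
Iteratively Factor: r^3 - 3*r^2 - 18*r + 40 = (r - 2)*(r^2 - r - 20) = (r - 5)*(r - 2)*(r + 4)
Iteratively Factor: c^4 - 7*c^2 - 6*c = (c - 3)*(c^3 + 3*c^2 + 2*c) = (c - 3)*(c + 1)*(c^2 + 2*c) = (c - 3)*(c + 1)*(c + 2)*(c)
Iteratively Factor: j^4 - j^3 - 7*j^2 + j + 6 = (j - 1)*(j^3 - 7*j - 6) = (j - 3)*(j - 1)*(j^2 + 3*j + 2) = (j - 3)*(j - 1)*(j + 2)*(j + 1)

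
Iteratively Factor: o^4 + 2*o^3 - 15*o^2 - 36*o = (o + 3)*(o^3 - o^2 - 12*o) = o*(o + 3)*(o^2 - o - 12) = o*(o + 3)^2*(o - 4)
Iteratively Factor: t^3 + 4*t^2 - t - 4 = (t - 1)*(t^2 + 5*t + 4) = (t - 1)*(t + 1)*(t + 4)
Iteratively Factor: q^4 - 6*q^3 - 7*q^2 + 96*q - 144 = (q - 3)*(q^3 - 3*q^2 - 16*q + 48) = (q - 3)*(q + 4)*(q^2 - 7*q + 12) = (q - 4)*(q - 3)*(q + 4)*(q - 3)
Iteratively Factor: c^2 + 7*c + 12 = (c + 3)*(c + 4)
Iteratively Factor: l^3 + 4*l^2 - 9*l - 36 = (l - 3)*(l^2 + 7*l + 12) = (l - 3)*(l + 3)*(l + 4)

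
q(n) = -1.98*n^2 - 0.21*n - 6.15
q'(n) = -3.96*n - 0.21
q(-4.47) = -44.77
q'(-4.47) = 17.49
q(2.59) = -19.98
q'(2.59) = -10.47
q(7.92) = -132.01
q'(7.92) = -31.57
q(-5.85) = -72.68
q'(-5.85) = 22.96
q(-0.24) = -6.21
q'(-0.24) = 0.74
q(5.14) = -59.54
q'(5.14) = -20.56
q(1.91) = -13.77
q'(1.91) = -7.77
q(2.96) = -24.12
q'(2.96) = -11.93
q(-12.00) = -288.75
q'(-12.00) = 47.31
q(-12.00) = -288.75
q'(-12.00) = 47.31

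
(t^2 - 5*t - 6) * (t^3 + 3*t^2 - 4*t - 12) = t^5 - 2*t^4 - 25*t^3 - 10*t^2 + 84*t + 72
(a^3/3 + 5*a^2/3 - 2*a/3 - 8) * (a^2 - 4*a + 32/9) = a^5/3 + a^4/3 - 166*a^3/27 + 16*a^2/27 + 800*a/27 - 256/9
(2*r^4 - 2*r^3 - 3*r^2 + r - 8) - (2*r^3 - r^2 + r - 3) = 2*r^4 - 4*r^3 - 2*r^2 - 5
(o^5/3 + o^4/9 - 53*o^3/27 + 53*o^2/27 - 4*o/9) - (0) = o^5/3 + o^4/9 - 53*o^3/27 + 53*o^2/27 - 4*o/9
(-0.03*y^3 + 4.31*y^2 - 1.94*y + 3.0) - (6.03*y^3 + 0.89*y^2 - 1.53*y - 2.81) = -6.06*y^3 + 3.42*y^2 - 0.41*y + 5.81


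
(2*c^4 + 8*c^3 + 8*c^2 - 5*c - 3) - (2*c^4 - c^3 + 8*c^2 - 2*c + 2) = 9*c^3 - 3*c - 5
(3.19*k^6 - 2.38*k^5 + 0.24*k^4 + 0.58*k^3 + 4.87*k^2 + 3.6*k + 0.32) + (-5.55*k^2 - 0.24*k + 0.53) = 3.19*k^6 - 2.38*k^5 + 0.24*k^4 + 0.58*k^3 - 0.68*k^2 + 3.36*k + 0.85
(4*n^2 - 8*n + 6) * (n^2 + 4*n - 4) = 4*n^4 + 8*n^3 - 42*n^2 + 56*n - 24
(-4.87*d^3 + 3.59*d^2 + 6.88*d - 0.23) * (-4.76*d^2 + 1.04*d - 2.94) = 23.1812*d^5 - 22.1532*d^4 - 14.6974*d^3 - 2.3046*d^2 - 20.4664*d + 0.6762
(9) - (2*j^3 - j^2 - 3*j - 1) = -2*j^3 + j^2 + 3*j + 10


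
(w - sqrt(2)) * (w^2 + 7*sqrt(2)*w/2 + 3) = w^3 + 5*sqrt(2)*w^2/2 - 4*w - 3*sqrt(2)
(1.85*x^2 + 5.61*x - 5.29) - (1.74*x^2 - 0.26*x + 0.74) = 0.11*x^2 + 5.87*x - 6.03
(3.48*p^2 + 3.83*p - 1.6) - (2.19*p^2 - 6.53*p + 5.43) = 1.29*p^2 + 10.36*p - 7.03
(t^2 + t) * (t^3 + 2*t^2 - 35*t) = t^5 + 3*t^4 - 33*t^3 - 35*t^2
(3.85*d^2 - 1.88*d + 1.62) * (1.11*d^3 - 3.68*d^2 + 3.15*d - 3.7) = 4.2735*d^5 - 16.2548*d^4 + 20.8441*d^3 - 26.1286*d^2 + 12.059*d - 5.994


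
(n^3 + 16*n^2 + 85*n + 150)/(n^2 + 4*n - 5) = (n^2 + 11*n + 30)/(n - 1)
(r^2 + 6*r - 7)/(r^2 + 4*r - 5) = (r + 7)/(r + 5)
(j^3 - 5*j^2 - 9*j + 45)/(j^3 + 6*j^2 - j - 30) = (j^2 - 8*j + 15)/(j^2 + 3*j - 10)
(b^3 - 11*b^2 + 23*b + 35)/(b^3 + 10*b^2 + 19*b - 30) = (b^3 - 11*b^2 + 23*b + 35)/(b^3 + 10*b^2 + 19*b - 30)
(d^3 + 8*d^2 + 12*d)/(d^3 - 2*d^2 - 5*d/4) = 4*(d^2 + 8*d + 12)/(4*d^2 - 8*d - 5)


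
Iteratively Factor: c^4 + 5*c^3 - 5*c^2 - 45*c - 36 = (c + 4)*(c^3 + c^2 - 9*c - 9) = (c + 3)*(c + 4)*(c^2 - 2*c - 3) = (c + 1)*(c + 3)*(c + 4)*(c - 3)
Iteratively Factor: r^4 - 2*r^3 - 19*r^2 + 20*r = (r - 5)*(r^3 + 3*r^2 - 4*r) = r*(r - 5)*(r^2 + 3*r - 4) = r*(r - 5)*(r - 1)*(r + 4)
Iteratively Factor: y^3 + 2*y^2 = (y)*(y^2 + 2*y) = y^2*(y + 2)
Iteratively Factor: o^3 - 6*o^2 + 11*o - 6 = (o - 1)*(o^2 - 5*o + 6) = (o - 3)*(o - 1)*(o - 2)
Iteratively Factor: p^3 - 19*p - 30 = (p - 5)*(p^2 + 5*p + 6) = (p - 5)*(p + 2)*(p + 3)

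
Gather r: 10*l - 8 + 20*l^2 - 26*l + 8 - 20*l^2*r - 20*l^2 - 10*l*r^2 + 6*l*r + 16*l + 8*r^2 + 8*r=r^2*(8 - 10*l) + r*(-20*l^2 + 6*l + 8)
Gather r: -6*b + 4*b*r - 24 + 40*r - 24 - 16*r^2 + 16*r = -6*b - 16*r^2 + r*(4*b + 56) - 48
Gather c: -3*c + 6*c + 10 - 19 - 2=3*c - 11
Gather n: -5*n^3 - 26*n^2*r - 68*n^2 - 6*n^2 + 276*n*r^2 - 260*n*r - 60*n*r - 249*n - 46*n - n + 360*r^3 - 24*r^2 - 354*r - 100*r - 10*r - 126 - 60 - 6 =-5*n^3 + n^2*(-26*r - 74) + n*(276*r^2 - 320*r - 296) + 360*r^3 - 24*r^2 - 464*r - 192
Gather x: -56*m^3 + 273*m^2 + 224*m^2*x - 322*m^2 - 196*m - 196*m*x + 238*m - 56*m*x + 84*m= -56*m^3 - 49*m^2 + 126*m + x*(224*m^2 - 252*m)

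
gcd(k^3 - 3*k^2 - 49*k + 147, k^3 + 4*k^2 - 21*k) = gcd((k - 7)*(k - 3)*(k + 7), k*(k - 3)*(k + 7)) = k^2 + 4*k - 21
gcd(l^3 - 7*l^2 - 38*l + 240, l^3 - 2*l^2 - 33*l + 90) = l^2 + l - 30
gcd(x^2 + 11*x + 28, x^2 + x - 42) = x + 7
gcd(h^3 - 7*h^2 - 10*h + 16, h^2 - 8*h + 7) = h - 1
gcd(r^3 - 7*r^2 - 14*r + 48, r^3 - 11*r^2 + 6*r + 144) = r^2 - 5*r - 24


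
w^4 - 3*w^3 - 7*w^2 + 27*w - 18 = (w - 3)*(w - 2)*(w - 1)*(w + 3)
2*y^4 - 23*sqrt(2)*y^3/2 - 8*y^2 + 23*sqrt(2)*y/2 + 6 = (y - 1)*(y - 6*sqrt(2))*(sqrt(2)*y + 1/2)*(sqrt(2)*y + sqrt(2))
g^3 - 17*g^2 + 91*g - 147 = (g - 7)^2*(g - 3)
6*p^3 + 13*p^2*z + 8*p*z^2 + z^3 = (p + z)^2*(6*p + z)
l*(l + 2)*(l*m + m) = l^3*m + 3*l^2*m + 2*l*m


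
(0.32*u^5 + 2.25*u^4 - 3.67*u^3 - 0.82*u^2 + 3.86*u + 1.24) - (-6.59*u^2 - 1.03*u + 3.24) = 0.32*u^5 + 2.25*u^4 - 3.67*u^3 + 5.77*u^2 + 4.89*u - 2.0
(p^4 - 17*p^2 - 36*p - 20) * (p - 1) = p^5 - p^4 - 17*p^3 - 19*p^2 + 16*p + 20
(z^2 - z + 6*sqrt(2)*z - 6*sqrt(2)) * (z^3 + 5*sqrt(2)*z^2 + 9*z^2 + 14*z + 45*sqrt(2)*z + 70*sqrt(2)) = z^5 + 8*z^4 + 11*sqrt(2)*z^4 + 65*z^3 + 88*sqrt(2)*z^3 + 55*sqrt(2)*z^2 + 466*z^2 - 154*sqrt(2)*z + 300*z - 840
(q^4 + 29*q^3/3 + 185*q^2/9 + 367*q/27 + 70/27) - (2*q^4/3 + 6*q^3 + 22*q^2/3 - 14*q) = q^4/3 + 11*q^3/3 + 119*q^2/9 + 745*q/27 + 70/27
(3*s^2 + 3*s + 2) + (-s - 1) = 3*s^2 + 2*s + 1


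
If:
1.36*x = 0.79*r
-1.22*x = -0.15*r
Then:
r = 0.00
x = 0.00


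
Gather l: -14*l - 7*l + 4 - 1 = 3 - 21*l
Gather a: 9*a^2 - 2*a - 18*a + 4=9*a^2 - 20*a + 4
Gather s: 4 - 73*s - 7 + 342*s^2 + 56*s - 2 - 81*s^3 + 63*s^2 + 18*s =-81*s^3 + 405*s^2 + s - 5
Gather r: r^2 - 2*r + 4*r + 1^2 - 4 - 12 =r^2 + 2*r - 15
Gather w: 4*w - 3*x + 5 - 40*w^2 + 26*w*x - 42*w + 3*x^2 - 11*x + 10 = -40*w^2 + w*(26*x - 38) + 3*x^2 - 14*x + 15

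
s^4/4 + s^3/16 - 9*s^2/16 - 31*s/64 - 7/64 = (s/2 + 1/4)*(s/2 + 1/2)*(s - 7/4)*(s + 1/2)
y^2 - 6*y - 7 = (y - 7)*(y + 1)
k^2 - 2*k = k*(k - 2)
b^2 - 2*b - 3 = (b - 3)*(b + 1)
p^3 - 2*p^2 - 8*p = p*(p - 4)*(p + 2)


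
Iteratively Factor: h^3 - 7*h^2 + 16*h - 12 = (h - 3)*(h^2 - 4*h + 4) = (h - 3)*(h - 2)*(h - 2)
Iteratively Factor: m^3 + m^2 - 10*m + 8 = (m + 4)*(m^2 - 3*m + 2) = (m - 1)*(m + 4)*(m - 2)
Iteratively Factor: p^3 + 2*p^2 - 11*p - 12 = (p + 4)*(p^2 - 2*p - 3) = (p - 3)*(p + 4)*(p + 1)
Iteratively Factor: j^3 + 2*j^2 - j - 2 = (j + 2)*(j^2 - 1) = (j - 1)*(j + 2)*(j + 1)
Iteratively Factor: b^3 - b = (b - 1)*(b^2 + b) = (b - 1)*(b + 1)*(b)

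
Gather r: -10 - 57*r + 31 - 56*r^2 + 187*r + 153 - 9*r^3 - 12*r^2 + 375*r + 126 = -9*r^3 - 68*r^2 + 505*r + 300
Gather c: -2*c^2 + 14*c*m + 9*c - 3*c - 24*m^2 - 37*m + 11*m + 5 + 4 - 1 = -2*c^2 + c*(14*m + 6) - 24*m^2 - 26*m + 8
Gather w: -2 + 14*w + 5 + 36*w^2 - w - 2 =36*w^2 + 13*w + 1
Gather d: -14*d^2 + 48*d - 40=-14*d^2 + 48*d - 40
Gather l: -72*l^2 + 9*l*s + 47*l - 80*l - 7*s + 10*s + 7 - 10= -72*l^2 + l*(9*s - 33) + 3*s - 3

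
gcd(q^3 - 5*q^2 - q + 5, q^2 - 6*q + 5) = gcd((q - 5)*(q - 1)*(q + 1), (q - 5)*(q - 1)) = q^2 - 6*q + 5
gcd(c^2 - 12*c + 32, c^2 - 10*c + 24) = c - 4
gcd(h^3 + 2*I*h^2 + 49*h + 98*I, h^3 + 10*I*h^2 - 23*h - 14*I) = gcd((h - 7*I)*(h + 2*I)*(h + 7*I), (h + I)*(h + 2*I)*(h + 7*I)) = h^2 + 9*I*h - 14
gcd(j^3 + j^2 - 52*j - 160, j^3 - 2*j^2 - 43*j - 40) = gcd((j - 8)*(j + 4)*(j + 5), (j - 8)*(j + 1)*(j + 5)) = j^2 - 3*j - 40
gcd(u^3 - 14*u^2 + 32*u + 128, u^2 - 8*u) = u - 8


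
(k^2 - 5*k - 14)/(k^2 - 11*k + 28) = (k + 2)/(k - 4)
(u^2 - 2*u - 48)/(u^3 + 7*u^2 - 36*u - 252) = (u - 8)/(u^2 + u - 42)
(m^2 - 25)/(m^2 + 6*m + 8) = (m^2 - 25)/(m^2 + 6*m + 8)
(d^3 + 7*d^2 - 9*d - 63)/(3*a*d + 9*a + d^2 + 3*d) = (d^2 + 4*d - 21)/(3*a + d)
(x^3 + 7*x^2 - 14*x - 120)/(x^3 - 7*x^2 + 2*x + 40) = (x^2 + 11*x + 30)/(x^2 - 3*x - 10)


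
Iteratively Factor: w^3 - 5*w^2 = (w)*(w^2 - 5*w) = w*(w - 5)*(w)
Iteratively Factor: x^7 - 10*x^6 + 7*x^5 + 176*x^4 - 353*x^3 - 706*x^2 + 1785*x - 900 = (x - 4)*(x^6 - 6*x^5 - 17*x^4 + 108*x^3 + 79*x^2 - 390*x + 225) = (x - 4)*(x - 1)*(x^5 - 5*x^4 - 22*x^3 + 86*x^2 + 165*x - 225) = (x - 5)*(x - 4)*(x - 1)*(x^4 - 22*x^2 - 24*x + 45) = (x - 5)^2*(x - 4)*(x - 1)*(x^3 + 5*x^2 + 3*x - 9) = (x - 5)^2*(x - 4)*(x - 1)*(x + 3)*(x^2 + 2*x - 3) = (x - 5)^2*(x - 4)*(x - 1)^2*(x + 3)*(x + 3)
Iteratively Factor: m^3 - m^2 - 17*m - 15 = (m - 5)*(m^2 + 4*m + 3) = (m - 5)*(m + 3)*(m + 1)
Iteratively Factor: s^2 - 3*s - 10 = (s - 5)*(s + 2)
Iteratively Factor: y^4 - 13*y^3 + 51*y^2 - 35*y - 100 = (y + 1)*(y^3 - 14*y^2 + 65*y - 100) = (y - 5)*(y + 1)*(y^2 - 9*y + 20) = (y - 5)*(y - 4)*(y + 1)*(y - 5)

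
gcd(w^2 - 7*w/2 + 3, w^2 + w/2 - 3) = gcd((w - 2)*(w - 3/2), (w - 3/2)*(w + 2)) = w - 3/2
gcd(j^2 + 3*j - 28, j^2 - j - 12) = j - 4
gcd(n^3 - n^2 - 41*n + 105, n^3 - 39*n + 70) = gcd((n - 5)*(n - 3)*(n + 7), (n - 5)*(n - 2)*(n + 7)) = n^2 + 2*n - 35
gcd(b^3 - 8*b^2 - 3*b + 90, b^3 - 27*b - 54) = b^2 - 3*b - 18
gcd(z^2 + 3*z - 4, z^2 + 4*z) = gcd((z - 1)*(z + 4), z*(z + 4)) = z + 4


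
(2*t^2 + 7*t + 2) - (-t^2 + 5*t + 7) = 3*t^2 + 2*t - 5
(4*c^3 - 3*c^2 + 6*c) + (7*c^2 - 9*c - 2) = 4*c^3 + 4*c^2 - 3*c - 2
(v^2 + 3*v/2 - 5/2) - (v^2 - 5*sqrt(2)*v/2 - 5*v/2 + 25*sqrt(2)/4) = 5*sqrt(2)*v/2 + 4*v - 25*sqrt(2)/4 - 5/2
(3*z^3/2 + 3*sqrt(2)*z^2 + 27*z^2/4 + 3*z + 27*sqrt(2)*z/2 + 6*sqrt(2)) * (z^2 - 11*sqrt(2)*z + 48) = 3*z^5/2 - 27*sqrt(2)*z^4/2 + 27*z^4/4 - 243*sqrt(2)*z^3/4 + 9*z^3 + 27*z^2 + 117*sqrt(2)*z^2 + 12*z + 648*sqrt(2)*z + 288*sqrt(2)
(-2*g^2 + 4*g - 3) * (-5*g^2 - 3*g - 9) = 10*g^4 - 14*g^3 + 21*g^2 - 27*g + 27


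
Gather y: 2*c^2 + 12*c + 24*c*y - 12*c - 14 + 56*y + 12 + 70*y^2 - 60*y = 2*c^2 + 70*y^2 + y*(24*c - 4) - 2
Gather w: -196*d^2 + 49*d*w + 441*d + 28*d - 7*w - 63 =-196*d^2 + 469*d + w*(49*d - 7) - 63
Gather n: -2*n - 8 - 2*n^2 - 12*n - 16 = -2*n^2 - 14*n - 24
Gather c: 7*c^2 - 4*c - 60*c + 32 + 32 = 7*c^2 - 64*c + 64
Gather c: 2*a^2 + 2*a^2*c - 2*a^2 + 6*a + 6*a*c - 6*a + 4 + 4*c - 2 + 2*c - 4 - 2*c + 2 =c*(2*a^2 + 6*a + 4)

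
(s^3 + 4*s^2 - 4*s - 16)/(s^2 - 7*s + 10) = (s^2 + 6*s + 8)/(s - 5)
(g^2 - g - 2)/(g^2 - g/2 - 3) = 2*(g + 1)/(2*g + 3)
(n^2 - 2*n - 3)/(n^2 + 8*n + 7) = (n - 3)/(n + 7)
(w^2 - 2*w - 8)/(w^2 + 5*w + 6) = (w - 4)/(w + 3)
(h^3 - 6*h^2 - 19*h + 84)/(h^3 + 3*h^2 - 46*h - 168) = (h - 3)/(h + 6)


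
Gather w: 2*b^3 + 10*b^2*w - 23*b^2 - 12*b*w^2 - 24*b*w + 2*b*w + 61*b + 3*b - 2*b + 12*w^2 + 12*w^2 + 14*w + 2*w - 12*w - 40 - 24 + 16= 2*b^3 - 23*b^2 + 62*b + w^2*(24 - 12*b) + w*(10*b^2 - 22*b + 4) - 48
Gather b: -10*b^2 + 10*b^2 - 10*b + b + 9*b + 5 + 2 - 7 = 0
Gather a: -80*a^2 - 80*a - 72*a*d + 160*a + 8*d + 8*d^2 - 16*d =-80*a^2 + a*(80 - 72*d) + 8*d^2 - 8*d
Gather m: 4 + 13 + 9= 26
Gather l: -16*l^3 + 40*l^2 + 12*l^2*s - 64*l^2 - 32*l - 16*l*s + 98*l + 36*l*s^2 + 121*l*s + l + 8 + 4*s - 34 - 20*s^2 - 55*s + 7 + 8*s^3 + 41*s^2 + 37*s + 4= -16*l^3 + l^2*(12*s - 24) + l*(36*s^2 + 105*s + 67) + 8*s^3 + 21*s^2 - 14*s - 15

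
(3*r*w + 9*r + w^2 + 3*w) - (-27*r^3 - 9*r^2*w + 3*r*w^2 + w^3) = 27*r^3 + 9*r^2*w - 3*r*w^2 + 3*r*w + 9*r - w^3 + w^2 + 3*w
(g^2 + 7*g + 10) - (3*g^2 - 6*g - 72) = -2*g^2 + 13*g + 82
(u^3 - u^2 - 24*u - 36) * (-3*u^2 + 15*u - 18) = -3*u^5 + 18*u^4 + 39*u^3 - 234*u^2 - 108*u + 648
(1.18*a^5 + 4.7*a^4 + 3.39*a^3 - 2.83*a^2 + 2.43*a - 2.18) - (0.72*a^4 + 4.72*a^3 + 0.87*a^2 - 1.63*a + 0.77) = 1.18*a^5 + 3.98*a^4 - 1.33*a^3 - 3.7*a^2 + 4.06*a - 2.95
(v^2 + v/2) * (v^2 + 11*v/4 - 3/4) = v^4 + 13*v^3/4 + 5*v^2/8 - 3*v/8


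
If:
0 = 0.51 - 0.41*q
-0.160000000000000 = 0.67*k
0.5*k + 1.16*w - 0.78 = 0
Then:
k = -0.24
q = 1.24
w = 0.78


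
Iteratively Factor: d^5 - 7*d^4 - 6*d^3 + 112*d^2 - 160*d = (d - 5)*(d^4 - 2*d^3 - 16*d^2 + 32*d) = (d - 5)*(d - 2)*(d^3 - 16*d) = (d - 5)*(d - 4)*(d - 2)*(d^2 + 4*d) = d*(d - 5)*(d - 4)*(d - 2)*(d + 4)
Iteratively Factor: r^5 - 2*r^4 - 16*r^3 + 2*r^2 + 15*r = (r + 1)*(r^4 - 3*r^3 - 13*r^2 + 15*r) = r*(r + 1)*(r^3 - 3*r^2 - 13*r + 15) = r*(r + 1)*(r + 3)*(r^2 - 6*r + 5) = r*(r - 1)*(r + 1)*(r + 3)*(r - 5)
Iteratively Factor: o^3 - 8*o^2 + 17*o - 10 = (o - 1)*(o^2 - 7*o + 10) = (o - 5)*(o - 1)*(o - 2)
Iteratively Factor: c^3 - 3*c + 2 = (c - 1)*(c^2 + c - 2) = (c - 1)^2*(c + 2)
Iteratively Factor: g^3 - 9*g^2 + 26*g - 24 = (g - 2)*(g^2 - 7*g + 12) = (g - 3)*(g - 2)*(g - 4)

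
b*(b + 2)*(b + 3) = b^3 + 5*b^2 + 6*b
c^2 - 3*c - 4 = (c - 4)*(c + 1)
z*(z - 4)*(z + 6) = z^3 + 2*z^2 - 24*z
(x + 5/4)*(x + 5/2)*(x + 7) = x^3 + 43*x^2/4 + 235*x/8 + 175/8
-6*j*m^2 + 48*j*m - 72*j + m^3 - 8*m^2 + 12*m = (-6*j + m)*(m - 6)*(m - 2)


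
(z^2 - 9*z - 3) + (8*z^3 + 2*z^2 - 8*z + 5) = 8*z^3 + 3*z^2 - 17*z + 2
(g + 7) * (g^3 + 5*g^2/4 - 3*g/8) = g^4 + 33*g^3/4 + 67*g^2/8 - 21*g/8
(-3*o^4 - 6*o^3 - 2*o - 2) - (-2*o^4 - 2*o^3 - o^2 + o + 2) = -o^4 - 4*o^3 + o^2 - 3*o - 4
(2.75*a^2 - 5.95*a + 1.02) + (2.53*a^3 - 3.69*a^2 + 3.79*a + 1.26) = 2.53*a^3 - 0.94*a^2 - 2.16*a + 2.28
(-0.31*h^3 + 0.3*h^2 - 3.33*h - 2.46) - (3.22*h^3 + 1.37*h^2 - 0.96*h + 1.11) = -3.53*h^3 - 1.07*h^2 - 2.37*h - 3.57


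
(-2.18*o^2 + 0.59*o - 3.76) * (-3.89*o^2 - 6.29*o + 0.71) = 8.4802*o^4 + 11.4171*o^3 + 9.3675*o^2 + 24.0693*o - 2.6696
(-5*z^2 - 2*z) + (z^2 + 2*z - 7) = -4*z^2 - 7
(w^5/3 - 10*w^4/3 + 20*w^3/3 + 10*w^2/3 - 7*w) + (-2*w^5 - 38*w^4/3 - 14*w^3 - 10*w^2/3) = -5*w^5/3 - 16*w^4 - 22*w^3/3 - 7*w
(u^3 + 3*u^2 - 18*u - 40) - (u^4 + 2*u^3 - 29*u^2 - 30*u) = -u^4 - u^3 + 32*u^2 + 12*u - 40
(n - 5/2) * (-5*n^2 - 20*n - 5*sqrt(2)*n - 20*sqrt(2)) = -5*n^3 - 15*n^2/2 - 5*sqrt(2)*n^2 - 15*sqrt(2)*n/2 + 50*n + 50*sqrt(2)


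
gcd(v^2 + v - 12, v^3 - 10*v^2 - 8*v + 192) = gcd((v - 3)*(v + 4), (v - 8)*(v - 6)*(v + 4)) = v + 4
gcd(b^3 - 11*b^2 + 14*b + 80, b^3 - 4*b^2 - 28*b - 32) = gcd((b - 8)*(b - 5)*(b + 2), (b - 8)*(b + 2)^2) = b^2 - 6*b - 16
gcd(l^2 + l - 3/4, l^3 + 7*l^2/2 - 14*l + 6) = l - 1/2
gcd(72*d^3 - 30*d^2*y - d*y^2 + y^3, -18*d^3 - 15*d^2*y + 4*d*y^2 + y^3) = -18*d^2 + 3*d*y + y^2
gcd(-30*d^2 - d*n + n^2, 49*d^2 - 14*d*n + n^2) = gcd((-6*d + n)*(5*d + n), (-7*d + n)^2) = 1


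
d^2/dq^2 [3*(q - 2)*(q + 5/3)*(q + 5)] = 18*q + 28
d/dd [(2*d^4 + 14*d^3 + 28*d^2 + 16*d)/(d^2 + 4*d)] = 4*d + 6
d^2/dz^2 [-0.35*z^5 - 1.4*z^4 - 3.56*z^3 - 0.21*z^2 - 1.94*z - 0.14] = -7.0*z^3 - 16.8*z^2 - 21.36*z - 0.42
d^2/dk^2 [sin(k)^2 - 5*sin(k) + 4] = 5*sin(k) + 2*cos(2*k)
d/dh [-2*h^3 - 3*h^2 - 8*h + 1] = -6*h^2 - 6*h - 8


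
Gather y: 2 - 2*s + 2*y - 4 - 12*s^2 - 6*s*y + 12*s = -12*s^2 + 10*s + y*(2 - 6*s) - 2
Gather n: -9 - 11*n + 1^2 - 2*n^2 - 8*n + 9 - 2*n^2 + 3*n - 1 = -4*n^2 - 16*n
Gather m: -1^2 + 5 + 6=10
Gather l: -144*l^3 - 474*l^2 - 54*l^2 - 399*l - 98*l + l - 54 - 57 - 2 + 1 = -144*l^3 - 528*l^2 - 496*l - 112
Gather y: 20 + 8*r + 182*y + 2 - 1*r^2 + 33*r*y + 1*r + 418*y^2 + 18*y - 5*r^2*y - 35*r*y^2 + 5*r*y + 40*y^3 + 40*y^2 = -r^2 + 9*r + 40*y^3 + y^2*(458 - 35*r) + y*(-5*r^2 + 38*r + 200) + 22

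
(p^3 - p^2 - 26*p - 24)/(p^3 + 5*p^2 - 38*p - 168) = (p + 1)/(p + 7)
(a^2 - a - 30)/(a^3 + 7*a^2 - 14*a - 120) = (a - 6)/(a^2 + 2*a - 24)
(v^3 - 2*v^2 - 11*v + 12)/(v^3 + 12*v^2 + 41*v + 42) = (v^2 - 5*v + 4)/(v^2 + 9*v + 14)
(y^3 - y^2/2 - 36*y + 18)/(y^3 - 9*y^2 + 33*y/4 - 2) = 2*(y^2 - 36)/(2*y^2 - 17*y + 8)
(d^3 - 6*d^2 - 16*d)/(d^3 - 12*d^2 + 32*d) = (d + 2)/(d - 4)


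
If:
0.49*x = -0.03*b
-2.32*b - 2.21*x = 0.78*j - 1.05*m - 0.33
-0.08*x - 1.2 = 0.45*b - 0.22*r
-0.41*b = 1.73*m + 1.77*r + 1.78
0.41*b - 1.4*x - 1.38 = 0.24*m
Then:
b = -0.20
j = -7.31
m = -6.16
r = 5.06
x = 0.01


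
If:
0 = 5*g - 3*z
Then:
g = 3*z/5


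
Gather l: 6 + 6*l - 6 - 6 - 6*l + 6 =0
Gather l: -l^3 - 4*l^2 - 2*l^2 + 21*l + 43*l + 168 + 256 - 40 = -l^3 - 6*l^2 + 64*l + 384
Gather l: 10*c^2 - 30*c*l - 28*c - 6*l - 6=10*c^2 - 28*c + l*(-30*c - 6) - 6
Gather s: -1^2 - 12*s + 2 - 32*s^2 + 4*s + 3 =-32*s^2 - 8*s + 4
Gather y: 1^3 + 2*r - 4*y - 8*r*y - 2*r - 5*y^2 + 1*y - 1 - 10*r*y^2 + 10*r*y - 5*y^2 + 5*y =y^2*(-10*r - 10) + y*(2*r + 2)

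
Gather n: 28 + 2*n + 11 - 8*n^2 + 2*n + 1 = -8*n^2 + 4*n + 40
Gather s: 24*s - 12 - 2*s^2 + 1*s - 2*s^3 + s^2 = -2*s^3 - s^2 + 25*s - 12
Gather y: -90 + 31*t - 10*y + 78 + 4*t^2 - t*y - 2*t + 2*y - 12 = 4*t^2 + 29*t + y*(-t - 8) - 24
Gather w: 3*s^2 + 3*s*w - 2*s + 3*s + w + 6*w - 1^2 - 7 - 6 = 3*s^2 + s + w*(3*s + 7) - 14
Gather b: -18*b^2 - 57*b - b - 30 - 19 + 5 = -18*b^2 - 58*b - 44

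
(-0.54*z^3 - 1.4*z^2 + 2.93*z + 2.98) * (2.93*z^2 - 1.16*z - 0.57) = -1.5822*z^5 - 3.4756*z^4 + 10.5167*z^3 + 6.1306*z^2 - 5.1269*z - 1.6986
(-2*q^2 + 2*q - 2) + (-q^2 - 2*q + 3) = 1 - 3*q^2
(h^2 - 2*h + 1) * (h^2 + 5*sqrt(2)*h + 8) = h^4 - 2*h^3 + 5*sqrt(2)*h^3 - 10*sqrt(2)*h^2 + 9*h^2 - 16*h + 5*sqrt(2)*h + 8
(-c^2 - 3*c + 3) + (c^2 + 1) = 4 - 3*c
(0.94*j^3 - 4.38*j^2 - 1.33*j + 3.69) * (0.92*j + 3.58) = 0.8648*j^4 - 0.664400000000001*j^3 - 16.904*j^2 - 1.3666*j + 13.2102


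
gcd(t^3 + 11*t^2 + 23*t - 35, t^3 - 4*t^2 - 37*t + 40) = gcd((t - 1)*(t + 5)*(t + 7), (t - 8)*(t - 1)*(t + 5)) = t^2 + 4*t - 5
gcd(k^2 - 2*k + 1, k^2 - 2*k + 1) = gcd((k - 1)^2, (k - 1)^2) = k^2 - 2*k + 1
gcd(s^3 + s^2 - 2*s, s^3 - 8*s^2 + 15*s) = s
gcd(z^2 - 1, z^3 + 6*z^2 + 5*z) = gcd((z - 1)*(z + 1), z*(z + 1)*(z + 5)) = z + 1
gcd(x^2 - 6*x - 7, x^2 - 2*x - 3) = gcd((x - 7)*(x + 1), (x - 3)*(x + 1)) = x + 1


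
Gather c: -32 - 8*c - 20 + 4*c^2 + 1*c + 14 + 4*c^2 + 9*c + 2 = 8*c^2 + 2*c - 36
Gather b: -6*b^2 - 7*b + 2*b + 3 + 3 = -6*b^2 - 5*b + 6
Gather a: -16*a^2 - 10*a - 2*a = -16*a^2 - 12*a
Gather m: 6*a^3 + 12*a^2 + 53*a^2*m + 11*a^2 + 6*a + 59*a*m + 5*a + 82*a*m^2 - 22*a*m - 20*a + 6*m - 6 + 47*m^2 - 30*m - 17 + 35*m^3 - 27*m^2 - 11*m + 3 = 6*a^3 + 23*a^2 - 9*a + 35*m^3 + m^2*(82*a + 20) + m*(53*a^2 + 37*a - 35) - 20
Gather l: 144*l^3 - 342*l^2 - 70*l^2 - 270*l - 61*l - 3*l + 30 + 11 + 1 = 144*l^3 - 412*l^2 - 334*l + 42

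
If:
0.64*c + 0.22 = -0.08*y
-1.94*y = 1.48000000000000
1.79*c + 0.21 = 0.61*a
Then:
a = -0.38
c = -0.25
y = -0.76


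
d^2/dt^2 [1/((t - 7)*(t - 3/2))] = 4*(4*(t - 7)^2 + 2*(t - 7)*(2*t - 3) + (2*t - 3)^2)/((t - 7)^3*(2*t - 3)^3)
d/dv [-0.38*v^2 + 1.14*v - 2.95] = 1.14 - 0.76*v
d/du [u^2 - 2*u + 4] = 2*u - 2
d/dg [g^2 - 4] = 2*g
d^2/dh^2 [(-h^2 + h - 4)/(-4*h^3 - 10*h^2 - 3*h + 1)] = 4*(8*h^6 - 24*h^5 + 114*h^4 + 595*h^3 + 675*h^2 + 189*h + 37)/(64*h^9 + 480*h^8 + 1344*h^7 + 1672*h^6 + 768*h^5 - 102*h^4 - 141*h^3 + 3*h^2 + 9*h - 1)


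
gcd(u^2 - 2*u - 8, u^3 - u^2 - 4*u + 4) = u + 2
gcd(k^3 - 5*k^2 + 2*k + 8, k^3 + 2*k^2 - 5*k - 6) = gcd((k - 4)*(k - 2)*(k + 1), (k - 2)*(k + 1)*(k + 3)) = k^2 - k - 2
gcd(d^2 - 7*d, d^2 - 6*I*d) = d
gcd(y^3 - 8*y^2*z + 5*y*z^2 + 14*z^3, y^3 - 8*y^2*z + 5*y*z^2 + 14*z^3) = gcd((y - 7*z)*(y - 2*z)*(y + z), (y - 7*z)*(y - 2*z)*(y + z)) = y^3 - 8*y^2*z + 5*y*z^2 + 14*z^3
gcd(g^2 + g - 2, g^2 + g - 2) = g^2 + g - 2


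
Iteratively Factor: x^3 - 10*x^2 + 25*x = (x)*(x^2 - 10*x + 25) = x*(x - 5)*(x - 5)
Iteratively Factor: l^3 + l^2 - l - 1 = (l + 1)*(l^2 - 1) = (l + 1)^2*(l - 1)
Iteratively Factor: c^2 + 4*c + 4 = (c + 2)*(c + 2)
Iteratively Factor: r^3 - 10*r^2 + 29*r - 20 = (r - 4)*(r^2 - 6*r + 5) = (r - 5)*(r - 4)*(r - 1)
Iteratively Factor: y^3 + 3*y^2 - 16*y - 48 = (y + 3)*(y^2 - 16) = (y + 3)*(y + 4)*(y - 4)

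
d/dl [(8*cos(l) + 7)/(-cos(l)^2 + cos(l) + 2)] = (8*sin(l)^2 - 14*cos(l) - 17)*sin(l)/(sin(l)^2 + cos(l) + 1)^2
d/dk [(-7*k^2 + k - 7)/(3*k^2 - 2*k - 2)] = (11*k^2 + 70*k - 16)/(9*k^4 - 12*k^3 - 8*k^2 + 8*k + 4)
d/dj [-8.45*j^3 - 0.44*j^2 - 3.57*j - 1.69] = -25.35*j^2 - 0.88*j - 3.57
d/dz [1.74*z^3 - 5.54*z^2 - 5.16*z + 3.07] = 5.22*z^2 - 11.08*z - 5.16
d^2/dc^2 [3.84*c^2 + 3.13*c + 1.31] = 7.68000000000000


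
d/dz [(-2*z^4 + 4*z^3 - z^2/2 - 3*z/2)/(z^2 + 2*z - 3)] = (-8*z^3 - 32*z^2 + 24*z + 9)/(2*(z^2 + 6*z + 9))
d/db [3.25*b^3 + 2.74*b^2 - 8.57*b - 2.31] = 9.75*b^2 + 5.48*b - 8.57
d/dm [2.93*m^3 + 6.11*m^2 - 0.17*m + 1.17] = 8.79*m^2 + 12.22*m - 0.17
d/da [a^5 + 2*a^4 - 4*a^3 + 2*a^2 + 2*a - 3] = 5*a^4 + 8*a^3 - 12*a^2 + 4*a + 2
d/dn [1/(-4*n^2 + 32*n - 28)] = (n - 4)/(2*(n^2 - 8*n + 7)^2)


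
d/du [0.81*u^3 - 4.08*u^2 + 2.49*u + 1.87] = 2.43*u^2 - 8.16*u + 2.49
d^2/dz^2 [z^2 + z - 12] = 2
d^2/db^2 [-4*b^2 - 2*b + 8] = -8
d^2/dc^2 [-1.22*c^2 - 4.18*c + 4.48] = -2.44000000000000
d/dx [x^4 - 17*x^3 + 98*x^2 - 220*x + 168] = 4*x^3 - 51*x^2 + 196*x - 220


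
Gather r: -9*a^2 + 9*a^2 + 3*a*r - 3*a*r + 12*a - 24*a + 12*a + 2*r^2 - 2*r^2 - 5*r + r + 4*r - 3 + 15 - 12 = 0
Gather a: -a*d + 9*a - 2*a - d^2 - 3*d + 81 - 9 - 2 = a*(7 - d) - d^2 - 3*d + 70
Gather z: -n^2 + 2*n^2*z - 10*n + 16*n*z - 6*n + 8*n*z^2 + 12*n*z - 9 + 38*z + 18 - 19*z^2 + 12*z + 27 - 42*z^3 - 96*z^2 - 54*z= -n^2 - 16*n - 42*z^3 + z^2*(8*n - 115) + z*(2*n^2 + 28*n - 4) + 36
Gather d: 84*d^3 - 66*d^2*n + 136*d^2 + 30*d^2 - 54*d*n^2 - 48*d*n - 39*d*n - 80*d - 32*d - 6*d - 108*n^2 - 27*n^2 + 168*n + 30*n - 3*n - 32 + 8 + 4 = 84*d^3 + d^2*(166 - 66*n) + d*(-54*n^2 - 87*n - 118) - 135*n^2 + 195*n - 20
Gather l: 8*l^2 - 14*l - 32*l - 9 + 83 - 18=8*l^2 - 46*l + 56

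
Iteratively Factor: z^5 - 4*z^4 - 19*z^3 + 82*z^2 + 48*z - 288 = (z + 4)*(z^4 - 8*z^3 + 13*z^2 + 30*z - 72) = (z - 3)*(z + 4)*(z^3 - 5*z^2 - 2*z + 24) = (z - 3)^2*(z + 4)*(z^2 - 2*z - 8) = (z - 3)^2*(z + 2)*(z + 4)*(z - 4)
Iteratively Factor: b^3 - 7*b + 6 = (b - 1)*(b^2 + b - 6) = (b - 2)*(b - 1)*(b + 3)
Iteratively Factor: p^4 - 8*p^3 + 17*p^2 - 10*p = (p - 5)*(p^3 - 3*p^2 + 2*p) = (p - 5)*(p - 1)*(p^2 - 2*p) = (p - 5)*(p - 2)*(p - 1)*(p)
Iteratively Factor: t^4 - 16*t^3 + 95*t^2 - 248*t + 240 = (t - 5)*(t^3 - 11*t^2 + 40*t - 48) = (t - 5)*(t - 4)*(t^2 - 7*t + 12) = (t - 5)*(t - 4)*(t - 3)*(t - 4)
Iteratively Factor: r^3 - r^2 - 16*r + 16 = (r - 1)*(r^2 - 16) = (r - 1)*(r + 4)*(r - 4)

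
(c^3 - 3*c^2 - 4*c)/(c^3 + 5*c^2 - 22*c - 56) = c*(c + 1)/(c^2 + 9*c + 14)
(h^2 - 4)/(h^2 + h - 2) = (h - 2)/(h - 1)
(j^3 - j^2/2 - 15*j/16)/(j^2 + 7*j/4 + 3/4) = j*(4*j - 5)/(4*(j + 1))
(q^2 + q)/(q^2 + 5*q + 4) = q/(q + 4)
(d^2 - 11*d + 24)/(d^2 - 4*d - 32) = (d - 3)/(d + 4)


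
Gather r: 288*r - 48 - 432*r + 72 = 24 - 144*r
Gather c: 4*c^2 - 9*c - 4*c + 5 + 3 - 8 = 4*c^2 - 13*c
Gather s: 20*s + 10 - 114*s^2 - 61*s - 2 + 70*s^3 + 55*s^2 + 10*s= 70*s^3 - 59*s^2 - 31*s + 8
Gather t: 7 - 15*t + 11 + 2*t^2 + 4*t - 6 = 2*t^2 - 11*t + 12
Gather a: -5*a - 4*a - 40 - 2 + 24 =-9*a - 18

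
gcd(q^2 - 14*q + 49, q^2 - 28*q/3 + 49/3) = q - 7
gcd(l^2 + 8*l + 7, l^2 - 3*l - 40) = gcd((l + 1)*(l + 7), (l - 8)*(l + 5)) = 1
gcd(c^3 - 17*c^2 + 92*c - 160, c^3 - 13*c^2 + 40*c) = c^2 - 13*c + 40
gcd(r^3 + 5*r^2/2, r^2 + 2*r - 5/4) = r + 5/2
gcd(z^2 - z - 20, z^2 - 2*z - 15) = z - 5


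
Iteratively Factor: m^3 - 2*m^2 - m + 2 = (m - 2)*(m^2 - 1) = (m - 2)*(m - 1)*(m + 1)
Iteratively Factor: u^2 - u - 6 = (u + 2)*(u - 3)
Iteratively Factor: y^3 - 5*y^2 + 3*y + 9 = (y + 1)*(y^2 - 6*y + 9) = (y - 3)*(y + 1)*(y - 3)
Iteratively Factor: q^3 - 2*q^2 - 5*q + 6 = (q - 3)*(q^2 + q - 2) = (q - 3)*(q - 1)*(q + 2)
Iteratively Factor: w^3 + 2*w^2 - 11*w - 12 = (w - 3)*(w^2 + 5*w + 4) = (w - 3)*(w + 4)*(w + 1)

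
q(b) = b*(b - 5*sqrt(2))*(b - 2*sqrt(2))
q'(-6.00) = 246.79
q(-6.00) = -692.38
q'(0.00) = 20.00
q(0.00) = 0.00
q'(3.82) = -11.85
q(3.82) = -12.31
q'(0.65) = 8.40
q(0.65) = 9.09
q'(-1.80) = 65.36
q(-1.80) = -73.91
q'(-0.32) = 26.64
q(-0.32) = -7.45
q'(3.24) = -12.66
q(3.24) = -5.11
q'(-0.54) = 31.57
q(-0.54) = -13.84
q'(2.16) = -8.77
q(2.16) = 7.09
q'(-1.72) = 62.93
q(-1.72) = -68.78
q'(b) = b*(b - 5*sqrt(2)) + b*(b - 2*sqrt(2)) + (b - 5*sqrt(2))*(b - 2*sqrt(2)) = 3*b^2 - 14*sqrt(2)*b + 20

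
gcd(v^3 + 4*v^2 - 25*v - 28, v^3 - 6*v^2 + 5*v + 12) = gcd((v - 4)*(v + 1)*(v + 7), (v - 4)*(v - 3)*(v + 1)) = v^2 - 3*v - 4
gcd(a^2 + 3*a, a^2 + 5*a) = a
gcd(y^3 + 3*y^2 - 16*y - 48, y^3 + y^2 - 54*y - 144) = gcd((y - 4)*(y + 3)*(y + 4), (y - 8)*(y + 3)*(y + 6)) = y + 3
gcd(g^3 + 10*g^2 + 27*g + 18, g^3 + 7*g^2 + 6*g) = g^2 + 7*g + 6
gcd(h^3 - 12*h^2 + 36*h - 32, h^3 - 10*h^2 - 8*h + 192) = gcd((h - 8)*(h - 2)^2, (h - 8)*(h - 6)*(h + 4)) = h - 8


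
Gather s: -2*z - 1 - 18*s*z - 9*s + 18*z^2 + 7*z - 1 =s*(-18*z - 9) + 18*z^2 + 5*z - 2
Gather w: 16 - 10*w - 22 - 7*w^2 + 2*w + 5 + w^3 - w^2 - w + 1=w^3 - 8*w^2 - 9*w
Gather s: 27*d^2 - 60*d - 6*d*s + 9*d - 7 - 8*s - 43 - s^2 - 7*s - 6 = 27*d^2 - 51*d - s^2 + s*(-6*d - 15) - 56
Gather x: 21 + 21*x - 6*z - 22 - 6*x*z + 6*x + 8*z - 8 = x*(27 - 6*z) + 2*z - 9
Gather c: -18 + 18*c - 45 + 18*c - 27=36*c - 90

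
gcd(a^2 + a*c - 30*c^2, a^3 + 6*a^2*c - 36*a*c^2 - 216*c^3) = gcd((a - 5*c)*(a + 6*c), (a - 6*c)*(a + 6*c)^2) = a + 6*c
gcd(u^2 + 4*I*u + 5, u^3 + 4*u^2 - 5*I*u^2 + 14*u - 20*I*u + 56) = 1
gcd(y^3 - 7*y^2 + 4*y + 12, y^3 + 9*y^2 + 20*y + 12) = y + 1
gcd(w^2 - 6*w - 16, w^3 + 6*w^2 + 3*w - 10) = w + 2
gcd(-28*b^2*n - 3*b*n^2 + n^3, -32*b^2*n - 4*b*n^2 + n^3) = 4*b*n + n^2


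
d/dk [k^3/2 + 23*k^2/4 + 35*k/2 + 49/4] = 3*k^2/2 + 23*k/2 + 35/2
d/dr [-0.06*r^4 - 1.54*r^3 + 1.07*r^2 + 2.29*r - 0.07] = -0.24*r^3 - 4.62*r^2 + 2.14*r + 2.29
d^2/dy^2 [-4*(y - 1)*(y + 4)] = -8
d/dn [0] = 0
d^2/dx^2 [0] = 0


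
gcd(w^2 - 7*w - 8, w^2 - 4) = 1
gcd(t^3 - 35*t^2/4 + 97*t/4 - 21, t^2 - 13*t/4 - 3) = t - 4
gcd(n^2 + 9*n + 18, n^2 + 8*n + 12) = n + 6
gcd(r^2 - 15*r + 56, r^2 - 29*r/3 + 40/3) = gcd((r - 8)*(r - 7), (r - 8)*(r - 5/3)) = r - 8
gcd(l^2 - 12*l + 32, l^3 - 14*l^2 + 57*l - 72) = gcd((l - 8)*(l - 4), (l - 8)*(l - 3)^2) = l - 8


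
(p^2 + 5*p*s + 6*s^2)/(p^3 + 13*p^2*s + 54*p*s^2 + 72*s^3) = (p + 2*s)/(p^2 + 10*p*s + 24*s^2)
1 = 1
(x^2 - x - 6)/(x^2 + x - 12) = (x + 2)/(x + 4)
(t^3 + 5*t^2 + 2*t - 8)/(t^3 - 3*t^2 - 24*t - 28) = (t^2 + 3*t - 4)/(t^2 - 5*t - 14)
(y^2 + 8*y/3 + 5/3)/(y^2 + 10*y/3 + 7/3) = (3*y + 5)/(3*y + 7)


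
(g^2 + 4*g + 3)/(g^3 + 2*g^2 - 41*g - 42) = (g + 3)/(g^2 + g - 42)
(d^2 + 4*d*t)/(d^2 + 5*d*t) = (d + 4*t)/(d + 5*t)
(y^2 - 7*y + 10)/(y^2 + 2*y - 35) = (y - 2)/(y + 7)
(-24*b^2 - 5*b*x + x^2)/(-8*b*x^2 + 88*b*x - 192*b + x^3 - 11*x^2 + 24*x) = (3*b + x)/(x^2 - 11*x + 24)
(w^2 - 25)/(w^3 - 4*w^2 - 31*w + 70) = (w - 5)/(w^2 - 9*w + 14)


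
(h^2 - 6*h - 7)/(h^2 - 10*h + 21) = (h + 1)/(h - 3)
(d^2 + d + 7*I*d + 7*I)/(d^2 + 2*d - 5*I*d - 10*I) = (d^2 + d*(1 + 7*I) + 7*I)/(d^2 + d*(2 - 5*I) - 10*I)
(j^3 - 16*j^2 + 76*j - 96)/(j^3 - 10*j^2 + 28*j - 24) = (j - 8)/(j - 2)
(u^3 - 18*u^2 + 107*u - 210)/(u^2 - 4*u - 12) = (u^2 - 12*u + 35)/(u + 2)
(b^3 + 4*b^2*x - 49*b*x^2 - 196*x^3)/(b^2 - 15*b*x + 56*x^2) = (-b^2 - 11*b*x - 28*x^2)/(-b + 8*x)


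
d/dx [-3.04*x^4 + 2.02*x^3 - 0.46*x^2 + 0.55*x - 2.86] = -12.16*x^3 + 6.06*x^2 - 0.92*x + 0.55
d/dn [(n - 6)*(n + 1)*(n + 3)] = 3*n^2 - 4*n - 21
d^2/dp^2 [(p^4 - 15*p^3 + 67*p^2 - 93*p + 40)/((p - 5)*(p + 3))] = 2*(p^3 + 9*p^2 + 27*p - 149)/(p^3 + 9*p^2 + 27*p + 27)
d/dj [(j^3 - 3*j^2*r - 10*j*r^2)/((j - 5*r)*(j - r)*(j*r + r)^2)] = (-j^3 - 4*j^2*r + j^2 + 2*j*r^2 - 2*j*r - 2*r^2)/(r^2*(j^5 - 2*j^4*r + 3*j^4 + j^3*r^2 - 6*j^3*r + 3*j^3 + 3*j^2*r^2 - 6*j^2*r + j^2 + 3*j*r^2 - 2*j*r + r^2))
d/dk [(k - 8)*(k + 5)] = 2*k - 3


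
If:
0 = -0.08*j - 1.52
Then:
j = -19.00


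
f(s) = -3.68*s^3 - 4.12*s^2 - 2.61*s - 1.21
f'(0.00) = -2.61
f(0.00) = -1.21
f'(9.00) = -971.01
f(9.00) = -3041.14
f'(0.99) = -21.59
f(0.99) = -11.40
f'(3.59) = -174.48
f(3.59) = -233.95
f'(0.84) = -17.32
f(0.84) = -8.49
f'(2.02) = -64.30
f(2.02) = -53.63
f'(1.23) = -29.45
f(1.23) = -17.50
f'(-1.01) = -5.55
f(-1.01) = 1.01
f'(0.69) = -13.55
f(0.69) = -6.18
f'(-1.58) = -17.15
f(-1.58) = 7.14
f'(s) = -11.04*s^2 - 8.24*s - 2.61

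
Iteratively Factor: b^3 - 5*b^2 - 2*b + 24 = (b - 4)*(b^2 - b - 6) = (b - 4)*(b + 2)*(b - 3)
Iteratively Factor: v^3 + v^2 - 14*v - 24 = (v + 2)*(v^2 - v - 12) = (v + 2)*(v + 3)*(v - 4)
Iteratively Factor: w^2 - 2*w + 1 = (w - 1)*(w - 1)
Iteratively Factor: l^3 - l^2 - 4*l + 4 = (l + 2)*(l^2 - 3*l + 2) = (l - 1)*(l + 2)*(l - 2)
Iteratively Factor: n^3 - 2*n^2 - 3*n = (n - 3)*(n^2 + n) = n*(n - 3)*(n + 1)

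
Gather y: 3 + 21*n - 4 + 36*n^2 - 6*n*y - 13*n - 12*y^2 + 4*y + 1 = 36*n^2 + 8*n - 12*y^2 + y*(4 - 6*n)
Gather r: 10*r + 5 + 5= 10*r + 10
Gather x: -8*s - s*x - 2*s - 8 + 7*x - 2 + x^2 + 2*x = -10*s + x^2 + x*(9 - s) - 10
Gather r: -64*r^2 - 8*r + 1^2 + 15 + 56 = -64*r^2 - 8*r + 72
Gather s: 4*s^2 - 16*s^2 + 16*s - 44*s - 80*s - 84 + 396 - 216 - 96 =-12*s^2 - 108*s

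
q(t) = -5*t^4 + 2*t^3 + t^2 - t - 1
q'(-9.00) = 15047.00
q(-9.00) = -34174.00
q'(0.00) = -1.00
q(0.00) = -1.00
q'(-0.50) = 2.00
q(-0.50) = -0.81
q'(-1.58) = 89.70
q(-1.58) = -35.97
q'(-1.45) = 69.69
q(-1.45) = -25.65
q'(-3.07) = 628.10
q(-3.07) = -490.52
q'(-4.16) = 1534.34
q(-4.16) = -1620.94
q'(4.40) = -1579.72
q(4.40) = -1689.72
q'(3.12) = -543.78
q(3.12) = -407.44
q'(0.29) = -0.40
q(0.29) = -1.19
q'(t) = -20*t^3 + 6*t^2 + 2*t - 1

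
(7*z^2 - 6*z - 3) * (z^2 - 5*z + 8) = 7*z^4 - 41*z^3 + 83*z^2 - 33*z - 24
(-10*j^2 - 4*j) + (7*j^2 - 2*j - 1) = -3*j^2 - 6*j - 1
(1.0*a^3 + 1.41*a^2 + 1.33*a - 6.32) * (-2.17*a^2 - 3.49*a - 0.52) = -2.17*a^5 - 6.5497*a^4 - 8.327*a^3 + 8.3395*a^2 + 21.3652*a + 3.2864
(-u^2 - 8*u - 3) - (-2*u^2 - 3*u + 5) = u^2 - 5*u - 8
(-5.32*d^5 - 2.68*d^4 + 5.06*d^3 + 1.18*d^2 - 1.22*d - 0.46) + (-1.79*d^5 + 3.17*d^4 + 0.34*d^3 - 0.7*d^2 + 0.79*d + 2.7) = -7.11*d^5 + 0.49*d^4 + 5.4*d^3 + 0.48*d^2 - 0.43*d + 2.24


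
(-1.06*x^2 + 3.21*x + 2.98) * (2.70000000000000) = -2.862*x^2 + 8.667*x + 8.046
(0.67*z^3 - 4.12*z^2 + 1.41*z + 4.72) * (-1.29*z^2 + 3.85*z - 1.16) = -0.8643*z^5 + 7.8943*z^4 - 18.4581*z^3 + 4.1189*z^2 + 16.5364*z - 5.4752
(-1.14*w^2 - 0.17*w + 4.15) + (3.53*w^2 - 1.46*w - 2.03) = 2.39*w^2 - 1.63*w + 2.12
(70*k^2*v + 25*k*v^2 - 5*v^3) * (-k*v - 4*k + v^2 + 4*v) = -70*k^3*v^2 - 280*k^3*v + 45*k^2*v^3 + 180*k^2*v^2 + 30*k*v^4 + 120*k*v^3 - 5*v^5 - 20*v^4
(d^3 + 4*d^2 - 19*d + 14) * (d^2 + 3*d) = d^5 + 7*d^4 - 7*d^3 - 43*d^2 + 42*d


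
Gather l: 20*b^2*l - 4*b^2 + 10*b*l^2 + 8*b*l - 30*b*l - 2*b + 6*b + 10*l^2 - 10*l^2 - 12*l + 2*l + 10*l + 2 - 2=-4*b^2 + 10*b*l^2 + 4*b + l*(20*b^2 - 22*b)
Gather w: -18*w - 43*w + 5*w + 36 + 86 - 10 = 112 - 56*w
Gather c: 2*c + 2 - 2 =2*c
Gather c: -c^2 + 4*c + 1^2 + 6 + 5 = -c^2 + 4*c + 12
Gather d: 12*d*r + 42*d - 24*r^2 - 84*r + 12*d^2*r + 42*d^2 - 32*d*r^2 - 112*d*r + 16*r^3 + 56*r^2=d^2*(12*r + 42) + d*(-32*r^2 - 100*r + 42) + 16*r^3 + 32*r^2 - 84*r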